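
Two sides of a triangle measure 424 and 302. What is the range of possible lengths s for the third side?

122 < s < 726

By the triangle inequality, s must be less than 424 + 302 = 726 and greater than |424 − 302| = 122.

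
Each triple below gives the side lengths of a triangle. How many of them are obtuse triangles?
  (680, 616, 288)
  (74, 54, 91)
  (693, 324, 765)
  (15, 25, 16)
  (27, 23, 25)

(680,616,288): 288²+616² = 462400 = 680² → right
(74,54,91): 54²+74² = 8392 > 8281 = 91² → acute
(693,324,765): 324²+693² = 585225 = 765² → right
(15,25,16): 15²+16² = 481 < 625 = 25² → obtuse
(27,23,25): 23²+25² = 1154 > 729 = 27² → acute
1 of the 5 is obtuse.

1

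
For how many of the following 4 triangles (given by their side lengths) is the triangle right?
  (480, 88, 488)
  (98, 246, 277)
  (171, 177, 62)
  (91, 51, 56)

1

(480,88,488): 88²+480² = 238144 = 488² → right
(98,246,277): 98²+246² = 70120 < 76729 = 277² → obtuse
(171,177,62): 62²+171² = 33085 > 31329 = 177² → acute
(91,51,56): 51²+56² = 5737 < 8281 = 91² → obtuse
1 of the 4 is right.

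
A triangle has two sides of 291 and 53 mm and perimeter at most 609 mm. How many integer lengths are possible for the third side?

27

Triangle inequality: 238 < x < 344. Perimeter ≤ 609 gives x ≤ 609 − 291 − 53 = 265.
So 238 < x ≤ 265; integers 239 through 265: 27 values.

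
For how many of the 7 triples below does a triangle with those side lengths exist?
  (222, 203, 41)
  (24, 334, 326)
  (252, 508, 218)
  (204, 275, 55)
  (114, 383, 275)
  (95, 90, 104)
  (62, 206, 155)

(41,203,222): 41+203 > 222 → valid
(24,326,334): 24+326 > 334 → valid
(218,252,508): 218+252 ≤ 508 → not valid
(55,204,275): 55+204 ≤ 275 → not valid
(114,275,383): 114+275 > 383 → valid
(90,95,104): 90+95 > 104 → valid
(62,155,206): 62+155 > 206 → valid
5 of the 7 triples form a triangle.

5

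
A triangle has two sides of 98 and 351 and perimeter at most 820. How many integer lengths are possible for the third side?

118

Triangle inequality: 253 < x < 449. Perimeter ≤ 820 gives x ≤ 820 − 98 − 351 = 371.
So 253 < x ≤ 371; integers 254 through 371: 118 values.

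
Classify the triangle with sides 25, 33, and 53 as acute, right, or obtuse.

obtuse

Compare the square of the longest side to the sum of squares of the other two: 25² + 33² = 1714 < 2809 = 53².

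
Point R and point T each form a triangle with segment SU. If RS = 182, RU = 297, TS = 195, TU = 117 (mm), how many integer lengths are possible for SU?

196

From triangle RSU: 115 < SU < 479.
From triangle TSU: 78 < SU < 312.
Intersection: 115 < SU < 312, so integers 116 through 311: 196 values.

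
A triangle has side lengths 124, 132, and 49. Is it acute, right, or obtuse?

acute

Compare the square of the longest side to the sum of squares of the other two: 49² + 124² = 17777 > 17424 = 132².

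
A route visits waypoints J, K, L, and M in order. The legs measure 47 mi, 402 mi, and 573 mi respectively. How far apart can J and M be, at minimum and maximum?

The maximum is all hops collinear in one direction: 47 + 402 + 573 = 1022.
The longest hop is 573; the others sum to 449. Folding the others back against it leaves at least 573 − 449 = 124.

124 ≤ JM ≤ 1022 mi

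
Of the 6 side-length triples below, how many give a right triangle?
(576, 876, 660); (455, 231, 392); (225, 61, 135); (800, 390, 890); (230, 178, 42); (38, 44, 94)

(576,876,660): 576²+660² = 767376 = 876² → right
(455,231,392): 231²+392² = 207025 = 455² → right
(225,61,135): 61+135 ≤ 225, not a triangle
(800,390,890): 390²+800² = 792100 = 890² → right
(230,178,42): 42+178 ≤ 230, not a triangle
(38,44,94): 38+44 ≤ 94, not a triangle
3 of the 6 are right.

3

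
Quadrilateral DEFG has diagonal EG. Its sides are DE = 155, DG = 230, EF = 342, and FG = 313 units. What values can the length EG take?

From triangle DEG: |155 − 230| < EG < 155 + 230, i.e. 75 < EG < 385.
From triangle FEG: 29 < EG < 655.
Both must hold, so EG lies in the intersection.

75 < EG < 385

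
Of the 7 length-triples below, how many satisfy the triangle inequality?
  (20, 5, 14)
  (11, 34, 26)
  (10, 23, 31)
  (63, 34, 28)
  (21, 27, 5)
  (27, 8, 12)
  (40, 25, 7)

2

(5,14,20): 5+14 ≤ 20 → not valid
(11,26,34): 11+26 > 34 → valid
(10,23,31): 10+23 > 31 → valid
(28,34,63): 28+34 ≤ 63 → not valid
(5,21,27): 5+21 ≤ 27 → not valid
(8,12,27): 8+12 ≤ 27 → not valid
(7,25,40): 7+25 ≤ 40 → not valid
2 of the 7 triples form a triangle.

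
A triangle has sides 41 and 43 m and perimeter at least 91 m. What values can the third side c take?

Triangle inequality alone gives 2 < c < 84.
The perimeter condition gives c ≥ 91 − 41 − 43 = 7.
Intersecting the two: 7 ≤ c < 84.

7 ≤ c < 84 m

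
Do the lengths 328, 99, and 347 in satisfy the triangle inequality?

The longest side is 347, and the other two sum to 427.
Since 427 > 347, the triangle inequality holds.

Yes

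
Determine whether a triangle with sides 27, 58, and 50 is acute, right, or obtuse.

Compare the square of the longest side to the sum of squares of the other two: 27² + 50² = 3229 < 3364 = 58².

obtuse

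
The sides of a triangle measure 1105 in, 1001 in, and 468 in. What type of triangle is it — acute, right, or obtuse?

right

Compare the square of the longest side to the sum of squares of the other two: 468² + 1001² = 1221025 = 1105².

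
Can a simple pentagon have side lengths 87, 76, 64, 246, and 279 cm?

Yes

A pentagon exists iff every side is shorter than the sum of the others — equivalently, the longest side is less than the sum of the rest.
Longest side 279 < 473 (sum of the remaining 4), so yes.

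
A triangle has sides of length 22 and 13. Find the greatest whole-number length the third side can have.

The third side must be strictly less than 22 + 13 = 35.
The largest integer below 35 is 34.

34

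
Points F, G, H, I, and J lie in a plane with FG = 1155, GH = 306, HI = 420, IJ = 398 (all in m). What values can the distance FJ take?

The maximum is all hops collinear in one direction: 1155 + 306 + 420 + 398 = 2279.
The longest hop is 1155; the others sum to 1124. Folding the others back against it leaves at least 1155 − 1124 = 31.

31 ≤ FJ ≤ 2279 m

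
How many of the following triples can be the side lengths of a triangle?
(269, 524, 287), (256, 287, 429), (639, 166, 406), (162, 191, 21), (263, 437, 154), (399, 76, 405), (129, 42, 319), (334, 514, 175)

3

(269,287,524): 269+287 > 524 → valid
(256,287,429): 256+287 > 429 → valid
(166,406,639): 166+406 ≤ 639 → not valid
(21,162,191): 21+162 ≤ 191 → not valid
(154,263,437): 154+263 ≤ 437 → not valid
(76,399,405): 76+399 > 405 → valid
(42,129,319): 42+129 ≤ 319 → not valid
(175,334,514): 175+334 ≤ 514 → not valid
3 of the 8 triples form a triangle.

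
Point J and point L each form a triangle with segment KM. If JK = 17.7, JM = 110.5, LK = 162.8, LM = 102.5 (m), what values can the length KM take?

92.8 < KM < 128.2

From triangle JKM: |17.7 − 110.5| < KM < 17.7 + 110.5, i.e. 92.8 < KM < 128.2.
From triangle LKM: 60.3 < KM < 265.3.
Both must hold, so KM lies in the intersection.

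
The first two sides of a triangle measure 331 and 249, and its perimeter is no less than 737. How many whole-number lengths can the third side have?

Triangle inequality: 82 < x < 580. Perimeter ≥ 737 gives x ≥ 737 − 331 − 249 = 157.
So 157 ≤ x < 580; integers 157 through 579: 423 values.

423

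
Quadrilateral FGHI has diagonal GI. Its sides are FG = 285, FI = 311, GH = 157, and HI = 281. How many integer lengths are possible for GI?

From triangle FGI: 26 < GI < 596.
From triangle HGI: 124 < GI < 438.
Intersection: 124 < GI < 438, so integers 125 through 437: 313 values.

313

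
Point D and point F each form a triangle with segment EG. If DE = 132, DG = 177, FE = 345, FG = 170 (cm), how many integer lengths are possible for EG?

133

From triangle DEG: 45 < EG < 309.
From triangle FEG: 175 < EG < 515.
Intersection: 175 < EG < 309, so integers 176 through 308: 133 values.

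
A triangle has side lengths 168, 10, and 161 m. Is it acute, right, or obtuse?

Compare the square of the longest side to the sum of squares of the other two: 10² + 161² = 26021 < 28224 = 168².

obtuse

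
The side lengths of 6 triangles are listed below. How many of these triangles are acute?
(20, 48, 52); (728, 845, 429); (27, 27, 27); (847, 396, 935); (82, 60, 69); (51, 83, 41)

2

(20,48,52): 20²+48² = 2704 = 52² → right
(728,845,429): 429²+728² = 714025 = 845² → right
(27,27,27): 27²+27² = 1458 > 729 = 27² → acute
(847,396,935): 396²+847² = 874225 = 935² → right
(82,60,69): 60²+69² = 8361 > 6724 = 82² → acute
(51,83,41): 41²+51² = 4282 < 6889 = 83² → obtuse
2 of the 6 are acute.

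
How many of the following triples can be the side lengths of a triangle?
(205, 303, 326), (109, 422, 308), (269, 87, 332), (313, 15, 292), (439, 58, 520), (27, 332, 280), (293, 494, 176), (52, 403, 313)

(205,303,326): 205+303 > 326 → valid
(109,308,422): 109+308 ≤ 422 → not valid
(87,269,332): 87+269 > 332 → valid
(15,292,313): 15+292 ≤ 313 → not valid
(58,439,520): 58+439 ≤ 520 → not valid
(27,280,332): 27+280 ≤ 332 → not valid
(176,293,494): 176+293 ≤ 494 → not valid
(52,313,403): 52+313 ≤ 403 → not valid
2 of the 8 triples form a triangle.

2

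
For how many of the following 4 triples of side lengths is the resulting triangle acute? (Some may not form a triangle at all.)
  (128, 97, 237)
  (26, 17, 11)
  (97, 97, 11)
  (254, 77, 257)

(128,97,237): 97+128 ≤ 237, not a triangle
(26,17,11): 11²+17² = 410 < 676 = 26² → obtuse
(97,97,11): 11²+97² = 9530 > 9409 = 97² → acute
(254,77,257): 77²+254² = 70445 > 66049 = 257² → acute
2 of the 4 are acute.

2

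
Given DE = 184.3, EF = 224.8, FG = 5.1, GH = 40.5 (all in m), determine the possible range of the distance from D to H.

0 ≤ DH ≤ 454.7 m

The maximum is all hops collinear in one direction: 184.3 + 224.8 + 5.1 + 40.5 = 454.7.
The longest hop is 224.8; the others sum to 229.9. Since 224.8 ≤ 229.9, the path can fold back on itself completely, so the minimum distance is 0.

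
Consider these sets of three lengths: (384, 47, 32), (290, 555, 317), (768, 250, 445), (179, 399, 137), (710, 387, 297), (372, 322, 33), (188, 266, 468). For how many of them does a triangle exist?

1

(32,47,384): 32+47 ≤ 384 → not valid
(290,317,555): 290+317 > 555 → valid
(250,445,768): 250+445 ≤ 768 → not valid
(137,179,399): 137+179 ≤ 399 → not valid
(297,387,710): 297+387 ≤ 710 → not valid
(33,322,372): 33+322 ≤ 372 → not valid
(188,266,468): 188+266 ≤ 468 → not valid
1 of the 7 triples forms a triangle.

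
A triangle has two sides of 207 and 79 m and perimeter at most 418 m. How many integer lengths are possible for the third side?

4

Triangle inequality: 128 < x < 286. Perimeter ≤ 418 gives x ≤ 418 − 207 − 79 = 132.
So 128 < x ≤ 132; integers 129 through 132: 4 values.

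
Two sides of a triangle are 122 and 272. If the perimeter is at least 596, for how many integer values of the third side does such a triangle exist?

Triangle inequality: 150 < x < 394. Perimeter ≥ 596 gives x ≥ 596 − 122 − 272 = 202.
So 202 ≤ x < 394; integers 202 through 393: 192 values.

192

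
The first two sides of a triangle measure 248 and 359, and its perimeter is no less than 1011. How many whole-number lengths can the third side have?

203

Triangle inequality: 111 < x < 607. Perimeter ≥ 1011 gives x ≥ 1011 − 248 − 359 = 404.
So 404 ≤ x < 607; integers 404 through 606: 203 values.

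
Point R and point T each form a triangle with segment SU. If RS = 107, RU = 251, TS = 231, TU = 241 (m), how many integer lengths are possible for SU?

213

From triangle RSU: 144 < SU < 358.
From triangle TSU: 10 < SU < 472.
Intersection: 144 < SU < 358, so integers 145 through 357: 213 values.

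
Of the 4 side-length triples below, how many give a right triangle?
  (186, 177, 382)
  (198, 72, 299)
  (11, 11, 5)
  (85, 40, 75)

(186,177,382): 177+186 ≤ 382, not a triangle
(198,72,299): 72+198 ≤ 299, not a triangle
(11,11,5): 5²+11² = 146 > 121 = 11² → acute
(85,40,75): 40²+75² = 7225 = 85² → right
1 of the 4 is right.

1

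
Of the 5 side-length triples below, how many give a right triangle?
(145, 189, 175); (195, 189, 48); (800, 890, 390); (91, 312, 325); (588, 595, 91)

4

(145,189,175): 145²+175² = 51650 > 35721 = 189² → acute
(195,189,48): 48²+189² = 38025 = 195² → right
(800,890,390): 390²+800² = 792100 = 890² → right
(91,312,325): 91²+312² = 105625 = 325² → right
(588,595,91): 91²+588² = 354025 = 595² → right
4 of the 5 are right.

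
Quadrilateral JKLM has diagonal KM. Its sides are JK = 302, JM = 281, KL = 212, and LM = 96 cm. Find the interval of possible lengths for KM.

116 < KM < 308

From triangle JKM: |302 − 281| < KM < 302 + 281, i.e. 21 < KM < 583.
From triangle LKM: 116 < KM < 308.
Both must hold, so KM lies in the intersection.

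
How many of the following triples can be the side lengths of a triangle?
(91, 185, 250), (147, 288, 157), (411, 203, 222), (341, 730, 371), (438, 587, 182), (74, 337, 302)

(91,185,250): 91+185 > 250 → valid
(147,157,288): 147+157 > 288 → valid
(203,222,411): 203+222 > 411 → valid
(341,371,730): 341+371 ≤ 730 → not valid
(182,438,587): 182+438 > 587 → valid
(74,302,337): 74+302 > 337 → valid
5 of the 6 triples form a triangle.

5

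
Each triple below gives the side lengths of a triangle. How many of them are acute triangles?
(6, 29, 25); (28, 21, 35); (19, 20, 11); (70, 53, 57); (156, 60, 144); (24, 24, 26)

(6,29,25): 6²+25² = 661 < 841 = 29² → obtuse
(28,21,35): 21²+28² = 1225 = 35² → right
(19,20,11): 11²+19² = 482 > 400 = 20² → acute
(70,53,57): 53²+57² = 6058 > 4900 = 70² → acute
(156,60,144): 60²+144² = 24336 = 156² → right
(24,24,26): 24²+24² = 1152 > 676 = 26² → acute
3 of the 6 are acute.

3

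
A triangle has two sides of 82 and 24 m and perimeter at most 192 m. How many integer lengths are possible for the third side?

Triangle inequality: 58 < x < 106. Perimeter ≤ 192 gives x ≤ 192 − 82 − 24 = 86.
So 58 < x ≤ 86; integers 59 through 86: 28 values.

28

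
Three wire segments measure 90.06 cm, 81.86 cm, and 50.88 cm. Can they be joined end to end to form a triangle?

Yes

The longest side is 90.06, and the other two sum to 132.74.
Since 132.74 > 90.06, the triangle inequality holds.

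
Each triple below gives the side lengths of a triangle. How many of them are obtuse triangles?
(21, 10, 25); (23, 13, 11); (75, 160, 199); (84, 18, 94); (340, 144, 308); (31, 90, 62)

(21,10,25): 10²+21² = 541 < 625 = 25² → obtuse
(23,13,11): 11²+13² = 290 < 529 = 23² → obtuse
(75,160,199): 75²+160² = 31225 < 39601 = 199² → obtuse
(84,18,94): 18²+84² = 7380 < 8836 = 94² → obtuse
(340,144,308): 144²+308² = 115600 = 340² → right
(31,90,62): 31²+62² = 4805 < 8100 = 90² → obtuse
5 of the 6 are obtuse.

5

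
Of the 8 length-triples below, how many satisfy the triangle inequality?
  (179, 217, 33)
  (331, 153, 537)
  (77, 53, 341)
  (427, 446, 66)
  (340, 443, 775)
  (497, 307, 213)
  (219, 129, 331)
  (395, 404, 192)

(33,179,217): 33+179 ≤ 217 → not valid
(153,331,537): 153+331 ≤ 537 → not valid
(53,77,341): 53+77 ≤ 341 → not valid
(66,427,446): 66+427 > 446 → valid
(340,443,775): 340+443 > 775 → valid
(213,307,497): 213+307 > 497 → valid
(129,219,331): 129+219 > 331 → valid
(192,395,404): 192+395 > 404 → valid
5 of the 8 triples form a triangle.

5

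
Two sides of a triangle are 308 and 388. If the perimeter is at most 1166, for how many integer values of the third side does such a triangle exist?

Triangle inequality: 80 < x < 696. Perimeter ≤ 1166 gives x ≤ 1166 − 308 − 388 = 470.
So 80 < x ≤ 470; integers 81 through 470: 390 values.

390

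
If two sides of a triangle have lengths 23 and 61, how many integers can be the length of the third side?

The third side lies in the open interval (38, 84).
Integers from 39 to 83 inclusive: 83 − 39 + 1 = 45.

45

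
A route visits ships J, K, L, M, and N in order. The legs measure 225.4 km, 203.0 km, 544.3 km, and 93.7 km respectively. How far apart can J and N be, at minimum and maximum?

22.2 ≤ JN ≤ 1066.4 km

The maximum is all hops collinear in one direction: 225.4 + 203.0 + 544.3 + 93.7 = 1066.4.
The longest hop is 544.3; the others sum to 522.1. Folding the others back against it leaves at least 544.3 − 522.1 = 22.2.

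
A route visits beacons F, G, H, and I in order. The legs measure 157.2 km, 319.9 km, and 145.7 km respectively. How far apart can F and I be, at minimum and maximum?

The maximum is all hops collinear in one direction: 157.2 + 319.9 + 145.7 = 622.8.
The longest hop is 319.9; the others sum to 302.9. Folding the others back against it leaves at least 319.9 − 302.9 = 17.0.

17.0 ≤ FI ≤ 622.8 km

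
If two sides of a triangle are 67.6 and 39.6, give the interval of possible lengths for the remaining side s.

28.0 < s < 107.2

By the triangle inequality, s must be less than 67.6 + 39.6 = 107.2 and greater than |67.6 − 39.6| = 28.0.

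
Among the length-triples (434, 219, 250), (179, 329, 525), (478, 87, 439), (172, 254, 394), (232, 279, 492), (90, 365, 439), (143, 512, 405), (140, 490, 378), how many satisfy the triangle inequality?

7

(219,250,434): 219+250 > 434 → valid
(179,329,525): 179+329 ≤ 525 → not valid
(87,439,478): 87+439 > 478 → valid
(172,254,394): 172+254 > 394 → valid
(232,279,492): 232+279 > 492 → valid
(90,365,439): 90+365 > 439 → valid
(143,405,512): 143+405 > 512 → valid
(140,378,490): 140+378 > 490 → valid
7 of the 8 triples form a triangle.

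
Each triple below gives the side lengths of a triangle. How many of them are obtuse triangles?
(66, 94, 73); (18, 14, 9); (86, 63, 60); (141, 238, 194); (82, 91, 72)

(66,94,73): 66²+73² = 9685 > 8836 = 94² → acute
(18,14,9): 9²+14² = 277 < 324 = 18² → obtuse
(86,63,60): 60²+63² = 7569 > 7396 = 86² → acute
(141,238,194): 141²+194² = 57517 > 56644 = 238² → acute
(82,91,72): 72²+82² = 11908 > 8281 = 91² → acute
1 of the 5 is obtuse.

1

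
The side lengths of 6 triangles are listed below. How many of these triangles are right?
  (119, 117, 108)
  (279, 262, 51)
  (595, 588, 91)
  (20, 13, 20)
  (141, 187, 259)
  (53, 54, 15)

1

(119,117,108): 108²+117² = 25353 > 14161 = 119² → acute
(279,262,51): 51²+262² = 71245 < 77841 = 279² → obtuse
(595,588,91): 91²+588² = 354025 = 595² → right
(20,13,20): 13²+20² = 569 > 400 = 20² → acute
(141,187,259): 141²+187² = 54850 < 67081 = 259² → obtuse
(53,54,15): 15²+53² = 3034 > 2916 = 54² → acute
1 of the 6 is right.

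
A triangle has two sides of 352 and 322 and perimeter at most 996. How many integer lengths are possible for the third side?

Triangle inequality: 30 < x < 674. Perimeter ≤ 996 gives x ≤ 996 − 352 − 322 = 322.
So 30 < x ≤ 322; integers 31 through 322: 292 values.

292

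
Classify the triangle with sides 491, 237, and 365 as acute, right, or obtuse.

obtuse

Compare the square of the longest side to the sum of squares of the other two: 237² + 365² = 189394 < 241081 = 491².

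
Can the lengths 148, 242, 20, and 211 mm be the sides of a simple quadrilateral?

Yes

A quadrilateral exists iff every side is shorter than the sum of the others — equivalently, the longest side is less than the sum of the rest.
Longest side 242 < 379 (sum of the remaining 3), so yes.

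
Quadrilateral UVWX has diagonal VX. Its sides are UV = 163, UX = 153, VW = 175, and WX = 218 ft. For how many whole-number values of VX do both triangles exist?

272

From triangle UVX: 10 < VX < 316.
From triangle WVX: 43 < VX < 393.
Intersection: 43 < VX < 316, so integers 44 through 315: 272 values.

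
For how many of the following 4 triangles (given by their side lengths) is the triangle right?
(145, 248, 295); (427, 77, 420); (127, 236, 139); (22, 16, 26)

1

(145,248,295): 145²+248² = 82529 < 87025 = 295² → obtuse
(427,77,420): 77²+420² = 182329 = 427² → right
(127,236,139): 127²+139² = 35450 < 55696 = 236² → obtuse
(22,16,26): 16²+22² = 740 > 676 = 26² → acute
1 of the 4 is right.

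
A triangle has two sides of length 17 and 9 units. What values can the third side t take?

By the triangle inequality, t must be less than 17 + 9 = 26 and greater than |17 − 9| = 8.

8 < t < 26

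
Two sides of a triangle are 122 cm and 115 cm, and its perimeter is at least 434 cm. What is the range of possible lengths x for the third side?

197 ≤ x < 237

Triangle inequality alone gives 7 < x < 237.
The perimeter condition gives x ≥ 434 − 122 − 115 = 197.
Intersecting the two: 197 ≤ x < 237.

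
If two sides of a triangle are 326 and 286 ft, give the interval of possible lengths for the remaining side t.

40 < t < 612 (ft)

By the triangle inequality, t must be less than 326 + 286 = 612 and greater than |326 − 286| = 40.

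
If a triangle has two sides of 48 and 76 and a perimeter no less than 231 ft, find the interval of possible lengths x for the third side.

Triangle inequality alone gives 28 < x < 124.
The perimeter condition gives x ≥ 231 − 48 − 76 = 107.
Intersecting the two: 107 ≤ x < 124.

107 ≤ x < 124 ft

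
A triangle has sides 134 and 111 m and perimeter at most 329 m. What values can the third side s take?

23 < s ≤ 84

Triangle inequality alone gives 23 < s < 245.
The perimeter condition gives s ≤ 329 − 134 − 111 = 84.
Intersecting the two: 23 < s ≤ 84.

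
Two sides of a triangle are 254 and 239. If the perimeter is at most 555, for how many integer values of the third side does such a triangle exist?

Triangle inequality: 15 < x < 493. Perimeter ≤ 555 gives x ≤ 555 − 254 − 239 = 62.
So 15 < x ≤ 62; integers 16 through 62: 47 values.

47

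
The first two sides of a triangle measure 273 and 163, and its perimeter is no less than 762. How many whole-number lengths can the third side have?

Triangle inequality: 110 < x < 436. Perimeter ≥ 762 gives x ≥ 762 − 273 − 163 = 326.
So 326 ≤ x < 436; integers 326 through 435: 110 values.

110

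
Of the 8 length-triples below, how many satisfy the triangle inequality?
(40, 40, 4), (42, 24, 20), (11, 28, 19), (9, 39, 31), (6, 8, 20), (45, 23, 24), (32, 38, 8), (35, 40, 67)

(4,40,40): 4+40 > 40 → valid
(20,24,42): 20+24 > 42 → valid
(11,19,28): 11+19 > 28 → valid
(9,31,39): 9+31 > 39 → valid
(6,8,20): 6+8 ≤ 20 → not valid
(23,24,45): 23+24 > 45 → valid
(8,32,38): 8+32 > 38 → valid
(35,40,67): 35+40 > 67 → valid
7 of the 8 triples form a triangle.

7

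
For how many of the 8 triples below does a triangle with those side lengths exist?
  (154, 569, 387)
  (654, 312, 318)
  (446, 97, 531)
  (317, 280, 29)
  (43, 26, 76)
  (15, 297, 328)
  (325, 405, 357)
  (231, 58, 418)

2

(154,387,569): 154+387 ≤ 569 → not valid
(312,318,654): 312+318 ≤ 654 → not valid
(97,446,531): 97+446 > 531 → valid
(29,280,317): 29+280 ≤ 317 → not valid
(26,43,76): 26+43 ≤ 76 → not valid
(15,297,328): 15+297 ≤ 328 → not valid
(325,357,405): 325+357 > 405 → valid
(58,231,418): 58+231 ≤ 418 → not valid
2 of the 8 triples form a triangle.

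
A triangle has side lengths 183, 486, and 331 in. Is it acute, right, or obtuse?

obtuse

Compare the square of the longest side to the sum of squares of the other two: 183² + 331² = 143050 < 236196 = 486².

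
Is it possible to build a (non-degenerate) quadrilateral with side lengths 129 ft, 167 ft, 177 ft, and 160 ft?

Yes

A quadrilateral exists iff every side is shorter than the sum of the others — equivalently, the longest side is less than the sum of the rest.
Longest side 177 < 456 (sum of the remaining 3), so yes.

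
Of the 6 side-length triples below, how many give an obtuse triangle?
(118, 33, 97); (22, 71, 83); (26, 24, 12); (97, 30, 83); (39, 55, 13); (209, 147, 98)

4

(118,33,97): 33²+97² = 10498 < 13924 = 118² → obtuse
(22,71,83): 22²+71² = 5525 < 6889 = 83² → obtuse
(26,24,12): 12²+24² = 720 > 676 = 26² → acute
(97,30,83): 30²+83² = 7789 < 9409 = 97² → obtuse
(39,55,13): 13+39 ≤ 55, not a triangle
(209,147,98): 98²+147² = 31213 < 43681 = 209² → obtuse
4 of the 6 are obtuse.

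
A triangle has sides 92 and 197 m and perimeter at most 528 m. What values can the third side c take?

Triangle inequality alone gives 105 < c < 289.
The perimeter condition gives c ≤ 528 − 92 − 197 = 239.
Intersecting the two: 105 < c ≤ 239.

105 < c ≤ 239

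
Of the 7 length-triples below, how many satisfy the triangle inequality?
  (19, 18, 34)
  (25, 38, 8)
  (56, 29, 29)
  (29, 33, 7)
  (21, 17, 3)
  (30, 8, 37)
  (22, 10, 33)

4

(18,19,34): 18+19 > 34 → valid
(8,25,38): 8+25 ≤ 38 → not valid
(29,29,56): 29+29 > 56 → valid
(7,29,33): 7+29 > 33 → valid
(3,17,21): 3+17 ≤ 21 → not valid
(8,30,37): 8+30 > 37 → valid
(10,22,33): 10+22 ≤ 33 → not valid
4 of the 7 triples form a triangle.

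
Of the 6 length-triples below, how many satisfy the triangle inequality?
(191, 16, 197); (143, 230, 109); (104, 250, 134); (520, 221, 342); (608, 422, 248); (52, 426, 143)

(16,191,197): 16+191 > 197 → valid
(109,143,230): 109+143 > 230 → valid
(104,134,250): 104+134 ≤ 250 → not valid
(221,342,520): 221+342 > 520 → valid
(248,422,608): 248+422 > 608 → valid
(52,143,426): 52+143 ≤ 426 → not valid
4 of the 6 triples form a triangle.

4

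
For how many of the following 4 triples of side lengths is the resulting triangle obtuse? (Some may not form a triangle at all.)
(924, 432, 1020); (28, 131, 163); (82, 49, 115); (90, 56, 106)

(924,432,1020): 432²+924² = 1040400 = 1020² → right
(28,131,163): 28+131 ≤ 163, not a triangle
(82,49,115): 49²+82² = 9125 < 13225 = 115² → obtuse
(90,56,106): 56²+90² = 11236 = 106² → right
1 of the 4 is obtuse.

1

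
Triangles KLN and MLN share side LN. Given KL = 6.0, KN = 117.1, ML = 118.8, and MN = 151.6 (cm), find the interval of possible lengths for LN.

From triangle KLN: |6.0 − 117.1| < LN < 6.0 + 117.1, i.e. 111.1 < LN < 123.1.
From triangle MLN: 32.8 < LN < 270.4.
Both must hold, so LN lies in the intersection.

111.1 < LN < 123.1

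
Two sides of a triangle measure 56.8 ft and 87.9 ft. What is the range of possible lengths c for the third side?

31.1 < c < 144.7 (ft)

By the triangle inequality, c must be less than 56.8 + 87.9 = 144.7 and greater than |56.8 − 87.9| = 31.1.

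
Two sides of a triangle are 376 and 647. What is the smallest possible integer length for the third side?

The third side must be strictly greater than |376 − 647| = 271.
The smallest integer above 271 is 272.

272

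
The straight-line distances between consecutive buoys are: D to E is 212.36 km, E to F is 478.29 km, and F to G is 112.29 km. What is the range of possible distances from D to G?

The maximum is all hops collinear in one direction: 212.36 + 478.29 + 112.29 = 802.94.
The longest hop is 478.29; the others sum to 324.65. Folding the others back against it leaves at least 478.29 − 324.65 = 153.64.

153.64 ≤ DG ≤ 802.94 km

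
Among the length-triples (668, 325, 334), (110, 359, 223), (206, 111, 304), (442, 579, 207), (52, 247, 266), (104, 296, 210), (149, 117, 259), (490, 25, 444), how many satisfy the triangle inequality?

(325,334,668): 325+334 ≤ 668 → not valid
(110,223,359): 110+223 ≤ 359 → not valid
(111,206,304): 111+206 > 304 → valid
(207,442,579): 207+442 > 579 → valid
(52,247,266): 52+247 > 266 → valid
(104,210,296): 104+210 > 296 → valid
(117,149,259): 117+149 > 259 → valid
(25,444,490): 25+444 ≤ 490 → not valid
5 of the 8 triples form a triangle.

5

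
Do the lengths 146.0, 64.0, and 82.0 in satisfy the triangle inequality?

No

The two shorter sides sum to 146.0, exactly equal to the longest side 146.0.
That gives only a degenerate (flat) triangle — the inequality must be strict.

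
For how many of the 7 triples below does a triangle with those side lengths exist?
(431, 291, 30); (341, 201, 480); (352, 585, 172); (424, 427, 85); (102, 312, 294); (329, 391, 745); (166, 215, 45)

(30,291,431): 30+291 ≤ 431 → not valid
(201,341,480): 201+341 > 480 → valid
(172,352,585): 172+352 ≤ 585 → not valid
(85,424,427): 85+424 > 427 → valid
(102,294,312): 102+294 > 312 → valid
(329,391,745): 329+391 ≤ 745 → not valid
(45,166,215): 45+166 ≤ 215 → not valid
3 of the 7 triples form a triangle.

3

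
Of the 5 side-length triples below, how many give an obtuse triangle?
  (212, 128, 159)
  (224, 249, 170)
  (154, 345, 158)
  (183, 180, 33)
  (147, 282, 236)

2

(212,128,159): 128²+159² = 41665 < 44944 = 212² → obtuse
(224,249,170): 170²+224² = 79076 > 62001 = 249² → acute
(154,345,158): 154+158 ≤ 345, not a triangle
(183,180,33): 33²+180² = 33489 = 183² → right
(147,282,236): 147²+236² = 77305 < 79524 = 282² → obtuse
2 of the 5 are obtuse.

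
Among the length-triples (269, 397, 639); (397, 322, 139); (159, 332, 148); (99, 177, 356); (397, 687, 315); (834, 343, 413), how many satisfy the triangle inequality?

3

(269,397,639): 269+397 > 639 → valid
(139,322,397): 139+322 > 397 → valid
(148,159,332): 148+159 ≤ 332 → not valid
(99,177,356): 99+177 ≤ 356 → not valid
(315,397,687): 315+397 > 687 → valid
(343,413,834): 343+413 ≤ 834 → not valid
3 of the 6 triples form a triangle.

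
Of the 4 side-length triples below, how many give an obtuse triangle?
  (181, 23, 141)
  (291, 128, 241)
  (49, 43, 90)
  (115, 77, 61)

(181,23,141): 23+141 ≤ 181, not a triangle
(291,128,241): 128²+241² = 74465 < 84681 = 291² → obtuse
(49,43,90): 43²+49² = 4250 < 8100 = 90² → obtuse
(115,77,61): 61²+77² = 9650 < 13225 = 115² → obtuse
3 of the 4 are obtuse.

3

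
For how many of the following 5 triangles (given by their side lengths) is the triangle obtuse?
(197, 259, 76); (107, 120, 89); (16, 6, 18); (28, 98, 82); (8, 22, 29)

4

(197,259,76): 76²+197² = 44585 < 67081 = 259² → obtuse
(107,120,89): 89²+107² = 19370 > 14400 = 120² → acute
(16,6,18): 6²+16² = 292 < 324 = 18² → obtuse
(28,98,82): 28²+82² = 7508 < 9604 = 98² → obtuse
(8,22,29): 8²+22² = 548 < 841 = 29² → obtuse
4 of the 5 are obtuse.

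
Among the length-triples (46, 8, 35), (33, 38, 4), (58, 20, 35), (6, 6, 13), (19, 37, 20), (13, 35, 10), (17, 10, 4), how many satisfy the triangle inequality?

1

(8,35,46): 8+35 ≤ 46 → not valid
(4,33,38): 4+33 ≤ 38 → not valid
(20,35,58): 20+35 ≤ 58 → not valid
(6,6,13): 6+6 ≤ 13 → not valid
(19,20,37): 19+20 > 37 → valid
(10,13,35): 10+13 ≤ 35 → not valid
(4,10,17): 4+10 ≤ 17 → not valid
1 of the 7 triples forms a triangle.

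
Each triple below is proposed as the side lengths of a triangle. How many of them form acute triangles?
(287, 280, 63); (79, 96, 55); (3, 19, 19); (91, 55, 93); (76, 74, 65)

(287,280,63): 63²+280² = 82369 = 287² → right
(79,96,55): 55²+79² = 9266 > 9216 = 96² → acute
(3,19,19): 3²+19² = 370 > 361 = 19² → acute
(91,55,93): 55²+91² = 11306 > 8649 = 93² → acute
(76,74,65): 65²+74² = 9701 > 5776 = 76² → acute
4 of the 5 are acute.

4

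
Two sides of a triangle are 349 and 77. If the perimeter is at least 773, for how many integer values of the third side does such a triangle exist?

79

Triangle inequality: 272 < x < 426. Perimeter ≥ 773 gives x ≥ 773 − 349 − 77 = 347.
So 347 ≤ x < 426; integers 347 through 425: 79 values.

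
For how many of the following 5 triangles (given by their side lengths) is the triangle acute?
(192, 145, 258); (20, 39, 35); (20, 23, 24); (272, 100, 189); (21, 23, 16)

(192,145,258): 145²+192² = 57889 < 66564 = 258² → obtuse
(20,39,35): 20²+35² = 1625 > 1521 = 39² → acute
(20,23,24): 20²+23² = 929 > 576 = 24² → acute
(272,100,189): 100²+189² = 45721 < 73984 = 272² → obtuse
(21,23,16): 16²+21² = 697 > 529 = 23² → acute
3 of the 5 are acute.

3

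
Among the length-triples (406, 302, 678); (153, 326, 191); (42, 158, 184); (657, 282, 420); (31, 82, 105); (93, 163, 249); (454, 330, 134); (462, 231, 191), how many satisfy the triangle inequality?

(302,406,678): 302+406 > 678 → valid
(153,191,326): 153+191 > 326 → valid
(42,158,184): 42+158 > 184 → valid
(282,420,657): 282+420 > 657 → valid
(31,82,105): 31+82 > 105 → valid
(93,163,249): 93+163 > 249 → valid
(134,330,454): 134+330 > 454 → valid
(191,231,462): 191+231 ≤ 462 → not valid
7 of the 8 triples form a triangle.

7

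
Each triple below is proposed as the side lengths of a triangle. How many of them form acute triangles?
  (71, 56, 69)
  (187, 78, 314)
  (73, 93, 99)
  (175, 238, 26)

2

(71,56,69): 56²+69² = 7897 > 5041 = 71² → acute
(187,78,314): 78+187 ≤ 314, not a triangle
(73,93,99): 73²+93² = 13978 > 9801 = 99² → acute
(175,238,26): 26+175 ≤ 238, not a triangle
2 of the 4 are acute.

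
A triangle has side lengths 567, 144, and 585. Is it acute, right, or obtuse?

Compare the square of the longest side to the sum of squares of the other two: 144² + 567² = 342225 = 585².

right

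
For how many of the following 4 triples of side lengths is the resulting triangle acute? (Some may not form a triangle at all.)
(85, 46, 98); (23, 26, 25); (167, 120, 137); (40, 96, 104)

(85,46,98): 46²+85² = 9341 < 9604 = 98² → obtuse
(23,26,25): 23²+25² = 1154 > 676 = 26² → acute
(167,120,137): 120²+137² = 33169 > 27889 = 167² → acute
(40,96,104): 40²+96² = 10816 = 104² → right
2 of the 4 are acute.

2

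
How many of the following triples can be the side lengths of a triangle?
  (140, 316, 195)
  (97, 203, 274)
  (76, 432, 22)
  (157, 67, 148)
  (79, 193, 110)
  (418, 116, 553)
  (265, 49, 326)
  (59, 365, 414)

4

(140,195,316): 140+195 > 316 → valid
(97,203,274): 97+203 > 274 → valid
(22,76,432): 22+76 ≤ 432 → not valid
(67,148,157): 67+148 > 157 → valid
(79,110,193): 79+110 ≤ 193 → not valid
(116,418,553): 116+418 ≤ 553 → not valid
(49,265,326): 49+265 ≤ 326 → not valid
(59,365,414): 59+365 > 414 → valid
4 of the 8 triples form a triangle.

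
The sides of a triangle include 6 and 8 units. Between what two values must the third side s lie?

By the triangle inequality, s must be less than 6 + 8 = 14 and greater than |6 − 8| = 2.

2 < s < 14 (units)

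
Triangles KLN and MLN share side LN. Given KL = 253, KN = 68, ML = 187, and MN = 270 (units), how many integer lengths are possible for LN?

From triangle KLN: 185 < LN < 321.
From triangle MLN: 83 < LN < 457.
Intersection: 185 < LN < 321, so integers 186 through 320: 135 values.

135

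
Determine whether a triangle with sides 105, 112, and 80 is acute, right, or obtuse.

Compare the square of the longest side to the sum of squares of the other two: 80² + 105² = 17425 > 12544 = 112².

acute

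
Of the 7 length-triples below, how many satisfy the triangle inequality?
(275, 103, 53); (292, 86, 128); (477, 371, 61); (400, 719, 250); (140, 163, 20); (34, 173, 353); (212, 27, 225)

1

(53,103,275): 53+103 ≤ 275 → not valid
(86,128,292): 86+128 ≤ 292 → not valid
(61,371,477): 61+371 ≤ 477 → not valid
(250,400,719): 250+400 ≤ 719 → not valid
(20,140,163): 20+140 ≤ 163 → not valid
(34,173,353): 34+173 ≤ 353 → not valid
(27,212,225): 27+212 > 225 → valid
1 of the 7 triples forms a triangle.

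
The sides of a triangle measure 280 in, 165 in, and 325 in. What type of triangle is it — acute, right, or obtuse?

Compare the square of the longest side to the sum of squares of the other two: 165² + 280² = 105625 = 325².

right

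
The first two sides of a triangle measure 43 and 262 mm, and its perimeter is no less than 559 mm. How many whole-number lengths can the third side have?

Triangle inequality: 219 < x < 305. Perimeter ≥ 559 gives x ≥ 559 − 43 − 262 = 254.
So 254 ≤ x < 305; integers 254 through 304: 51 values.

51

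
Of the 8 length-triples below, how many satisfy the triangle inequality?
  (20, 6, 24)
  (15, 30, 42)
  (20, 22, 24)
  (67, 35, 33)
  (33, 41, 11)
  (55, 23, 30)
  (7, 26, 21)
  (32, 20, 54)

6

(6,20,24): 6+20 > 24 → valid
(15,30,42): 15+30 > 42 → valid
(20,22,24): 20+22 > 24 → valid
(33,35,67): 33+35 > 67 → valid
(11,33,41): 11+33 > 41 → valid
(23,30,55): 23+30 ≤ 55 → not valid
(7,21,26): 7+21 > 26 → valid
(20,32,54): 20+32 ≤ 54 → not valid
6 of the 8 triples form a triangle.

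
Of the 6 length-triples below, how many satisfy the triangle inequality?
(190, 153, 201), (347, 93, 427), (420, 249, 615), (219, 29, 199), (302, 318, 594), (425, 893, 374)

(153,190,201): 153+190 > 201 → valid
(93,347,427): 93+347 > 427 → valid
(249,420,615): 249+420 > 615 → valid
(29,199,219): 29+199 > 219 → valid
(302,318,594): 302+318 > 594 → valid
(374,425,893): 374+425 ≤ 893 → not valid
5 of the 6 triples form a triangle.

5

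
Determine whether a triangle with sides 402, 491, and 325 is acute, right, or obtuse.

Compare the square of the longest side to the sum of squares of the other two: 325² + 402² = 267229 > 241081 = 491².

acute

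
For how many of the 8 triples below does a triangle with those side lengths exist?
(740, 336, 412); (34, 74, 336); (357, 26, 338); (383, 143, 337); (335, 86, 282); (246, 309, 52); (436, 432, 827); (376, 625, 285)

6

(336,412,740): 336+412 > 740 → valid
(34,74,336): 34+74 ≤ 336 → not valid
(26,338,357): 26+338 > 357 → valid
(143,337,383): 143+337 > 383 → valid
(86,282,335): 86+282 > 335 → valid
(52,246,309): 52+246 ≤ 309 → not valid
(432,436,827): 432+436 > 827 → valid
(285,376,625): 285+376 > 625 → valid
6 of the 8 triples form a triangle.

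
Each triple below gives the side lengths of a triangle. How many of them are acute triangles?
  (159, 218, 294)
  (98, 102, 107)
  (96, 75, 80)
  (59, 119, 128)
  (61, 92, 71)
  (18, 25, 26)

(159,218,294): 159²+218² = 72805 < 86436 = 294² → obtuse
(98,102,107): 98²+102² = 20008 > 11449 = 107² → acute
(96,75,80): 75²+80² = 12025 > 9216 = 96² → acute
(59,119,128): 59²+119² = 17642 > 16384 = 128² → acute
(61,92,71): 61²+71² = 8762 > 8464 = 92² → acute
(18,25,26): 18²+25² = 949 > 676 = 26² → acute
5 of the 6 are acute.

5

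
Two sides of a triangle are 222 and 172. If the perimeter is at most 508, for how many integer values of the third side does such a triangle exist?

64

Triangle inequality: 50 < x < 394. Perimeter ≤ 508 gives x ≤ 508 − 222 − 172 = 114.
So 50 < x ≤ 114; integers 51 through 114: 64 values.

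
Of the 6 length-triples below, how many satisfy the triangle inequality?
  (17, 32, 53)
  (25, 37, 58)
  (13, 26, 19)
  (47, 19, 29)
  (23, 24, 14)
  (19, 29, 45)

5

(17,32,53): 17+32 ≤ 53 → not valid
(25,37,58): 25+37 > 58 → valid
(13,19,26): 13+19 > 26 → valid
(19,29,47): 19+29 > 47 → valid
(14,23,24): 14+23 > 24 → valid
(19,29,45): 19+29 > 45 → valid
5 of the 6 triples form a triangle.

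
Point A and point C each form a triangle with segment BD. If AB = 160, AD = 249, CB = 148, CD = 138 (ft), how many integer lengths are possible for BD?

From triangle ABD: 89 < BD < 409.
From triangle CBD: 10 < BD < 286.
Intersection: 89 < BD < 286, so integers 90 through 285: 196 values.

196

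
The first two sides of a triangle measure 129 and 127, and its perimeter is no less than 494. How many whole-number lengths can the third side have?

Triangle inequality: 2 < x < 256. Perimeter ≥ 494 gives x ≥ 494 − 129 − 127 = 238.
So 238 ≤ x < 256; integers 238 through 255: 18 values.

18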